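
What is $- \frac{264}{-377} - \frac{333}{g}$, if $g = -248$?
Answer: $\frac{191013}{93496} \approx 2.043$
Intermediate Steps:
$- \frac{264}{-377} - \frac{333}{g} = - \frac{264}{-377} - \frac{333}{-248} = \left(-264\right) \left(- \frac{1}{377}\right) - - \frac{333}{248} = \frac{264}{377} + \frac{333}{248} = \frac{191013}{93496}$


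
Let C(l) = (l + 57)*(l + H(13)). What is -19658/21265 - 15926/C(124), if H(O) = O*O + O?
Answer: -713722189/588891645 ≈ -1.2120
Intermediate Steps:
H(O) = O + O² (H(O) = O² + O = O + O²)
C(l) = (57 + l)*(182 + l) (C(l) = (l + 57)*(l + 13*(1 + 13)) = (57 + l)*(l + 13*14) = (57 + l)*(l + 182) = (57 + l)*(182 + l))
-19658/21265 - 15926/C(124) = -19658/21265 - 15926/(10374 + 124² + 239*124) = -19658*1/21265 - 15926/(10374 + 15376 + 29636) = -19658/21265 - 15926/55386 = -19658/21265 - 15926*1/55386 = -19658/21265 - 7963/27693 = -713722189/588891645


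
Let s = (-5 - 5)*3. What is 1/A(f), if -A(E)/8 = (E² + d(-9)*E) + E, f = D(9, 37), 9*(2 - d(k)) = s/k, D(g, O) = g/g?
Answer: -27/784 ≈ -0.034439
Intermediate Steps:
s = -30 (s = -10*3 = -30)
D(g, O) = 1
d(k) = 2 + 10/(3*k) (d(k) = 2 - (-10)/(3*k) = 2 + 10/(3*k))
f = 1
A(E) = -8*E² - 568*E/27 (A(E) = -8*((E² + (2 + (10/3)/(-9))*E) + E) = -8*((E² + (2 + (10/3)*(-⅑))*E) + E) = -8*((E² + (2 - 10/27)*E) + E) = -8*((E² + 44*E/27) + E) = -8*(E² + 71*E/27) = -8*E² - 568*E/27)
1/A(f) = 1/(-8/27*1*(71 + 27*1)) = 1/(-8/27*1*(71 + 27)) = 1/(-8/27*1*98) = 1/(-784/27) = -27/784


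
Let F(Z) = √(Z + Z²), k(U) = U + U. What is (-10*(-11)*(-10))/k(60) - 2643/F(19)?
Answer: -55/6 - 2643*√95/190 ≈ -144.75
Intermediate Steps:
k(U) = 2*U
(-10*(-11)*(-10))/k(60) - 2643/F(19) = (-10*(-11)*(-10))/((2*60)) - 2643*√19/(19*√(1 + 19)) = (110*(-10))/120 - 2643*√95/190 = -1100*1/120 - 2643*√95/190 = -55/6 - 2643*√95/190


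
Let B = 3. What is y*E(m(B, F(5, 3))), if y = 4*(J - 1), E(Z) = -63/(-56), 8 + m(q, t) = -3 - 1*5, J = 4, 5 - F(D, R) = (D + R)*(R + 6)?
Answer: 27/2 ≈ 13.500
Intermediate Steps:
F(D, R) = 5 - (6 + R)*(D + R) (F(D, R) = 5 - (D + R)*(R + 6) = 5 - (D + R)*(6 + R) = 5 - (6 + R)*(D + R))
m(q, t) = -16 (m(q, t) = -8 + (-3 - 1*5) = -8 + (-3 - 5) = -8 - 8 = -16)
E(Z) = 9/8 (E(Z) = -63*(-1/56) = 9/8)
y = 12 (y = 4*(4 - 1) = 4*3 = 12)
y*E(m(B, F(5, 3))) = 12*(9/8) = 27/2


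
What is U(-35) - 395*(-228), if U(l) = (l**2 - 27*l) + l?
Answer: 92195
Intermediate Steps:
U(l) = l**2 - 26*l
U(-35) - 395*(-228) = -35*(-26 - 35) - 395*(-228) = -35*(-61) + 90060 = 2135 + 90060 = 92195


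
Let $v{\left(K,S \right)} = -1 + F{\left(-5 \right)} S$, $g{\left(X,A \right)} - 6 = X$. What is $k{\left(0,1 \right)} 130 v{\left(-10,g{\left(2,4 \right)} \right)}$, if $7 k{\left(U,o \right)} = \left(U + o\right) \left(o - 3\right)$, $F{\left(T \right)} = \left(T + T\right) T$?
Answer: $-14820$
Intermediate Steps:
$F{\left(T \right)} = 2 T^{2}$ ($F{\left(T \right)} = 2 T T = 2 T^{2}$)
$g{\left(X,A \right)} = 6 + X$
$k{\left(U,o \right)} = \frac{\left(-3 + o\right) \left(U + o\right)}{7}$ ($k{\left(U,o \right)} = \frac{\left(U + o\right) \left(o - 3\right)}{7} = \frac{\left(U + o\right) \left(-3 + o\right)}{7} = \frac{\left(-3 + o\right) \left(U + o\right)}{7}$)
$v{\left(K,S \right)} = -1 + 50 S$ ($v{\left(K,S \right)} = -1 + 2 \left(-5\right)^{2} S = -1 + 2 \cdot 25 S = -1 + 50 S$)
$k{\left(0,1 \right)} 130 v{\left(-10,g{\left(2,4 \right)} \right)} = \left(\left(- \frac{3}{7}\right) 0 - \frac{3}{7} + \frac{1^{2}}{7} + \frac{1}{7} \cdot 0 \cdot 1\right) 130 \left(-1 + 50 \left(6 + 2\right)\right) = \left(0 - \frac{3}{7} + \frac{1}{7} \cdot 1 + 0\right) 130 \left(-1 + 50 \cdot 8\right) = \left(0 - \frac{3}{7} + \frac{1}{7} + 0\right) 130 \left(-1 + 400\right) = \left(- \frac{2}{7}\right) 130 \cdot 399 = \left(- \frac{260}{7}\right) 399 = -14820$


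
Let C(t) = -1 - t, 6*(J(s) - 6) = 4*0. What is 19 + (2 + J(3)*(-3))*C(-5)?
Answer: -45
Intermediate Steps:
J(s) = 6 (J(s) = 6 + (4*0)/6 = 6 + (⅙)*0 = 6 + 0 = 6)
19 + (2 + J(3)*(-3))*C(-5) = 19 + (2 + 6*(-3))*(-1 - 1*(-5)) = 19 + (2 - 18)*(-1 + 5) = 19 - 16*4 = 19 - 64 = -45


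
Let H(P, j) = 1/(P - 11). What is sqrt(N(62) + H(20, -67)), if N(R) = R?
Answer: sqrt(559)/3 ≈ 7.8811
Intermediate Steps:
H(P, j) = 1/(-11 + P)
sqrt(N(62) + H(20, -67)) = sqrt(62 + 1/(-11 + 20)) = sqrt(62 + 1/9) = sqrt(559/9) = sqrt(559)/3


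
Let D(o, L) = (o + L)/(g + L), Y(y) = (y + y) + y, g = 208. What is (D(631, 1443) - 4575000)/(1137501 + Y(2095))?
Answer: -3776661463/944195343 ≈ -3.9999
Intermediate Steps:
Y(y) = 3*y (Y(y) = 2*y + y = 3*y)
D(o, L) = (L + o)/(208 + L) (D(o, L) = (o + L)/(208 + L) = (L + o)/(208 + L))
(D(631, 1443) - 4575000)/(1137501 + Y(2095)) = ((1443 + 631)/(208 + 1443) - 4575000)/(1137501 + 3*2095) = (2074/1651 - 4575000)/(1137501 + 6285) = ((1/1651)*2074 - 4575000)/1143786 = (2074/1651 - 4575000)*(1/1143786) = -7553322926/1651*1/1143786 = -3776661463/944195343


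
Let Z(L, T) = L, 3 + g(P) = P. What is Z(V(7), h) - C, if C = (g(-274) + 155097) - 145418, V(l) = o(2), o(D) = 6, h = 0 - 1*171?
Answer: -9396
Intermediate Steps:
h = -171 (h = 0 - 171 = -171)
g(P) = -3 + P
V(l) = 6
C = 9402 (C = ((-3 - 274) + 155097) - 145418 = (-277 + 155097) - 145418 = 154820 - 145418 = 9402)
Z(V(7), h) - C = 6 - 1*9402 = 6 - 9402 = -9396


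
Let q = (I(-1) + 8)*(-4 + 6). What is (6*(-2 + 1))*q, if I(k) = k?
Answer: -84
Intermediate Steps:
q = 14 (q = (-1 + 8)*(-4 + 6) = 7*2 = 14)
(6*(-2 + 1))*q = (6*(-2 + 1))*14 = (6*(-1))*14 = -6*14 = -84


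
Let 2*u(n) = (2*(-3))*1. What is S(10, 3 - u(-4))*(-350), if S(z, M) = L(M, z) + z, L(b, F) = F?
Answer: -7000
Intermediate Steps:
u(n) = -3 (u(n) = ((2*(-3))*1)/2 = (-6*1)/2 = (½)*(-6) = -3)
S(z, M) = 2*z (S(z, M) = z + z = 2*z)
S(10, 3 - u(-4))*(-350) = (2*10)*(-350) = 20*(-350) = -7000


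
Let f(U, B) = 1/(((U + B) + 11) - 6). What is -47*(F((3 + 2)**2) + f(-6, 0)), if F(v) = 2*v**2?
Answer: -58703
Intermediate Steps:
f(U, B) = 1/(5 + B + U) (f(U, B) = 1/(((B + U) + 11) - 6) = 1/((11 + B + U) - 6) = 1/(5 + B + U))
-47*(F((3 + 2)**2) + f(-6, 0)) = -47*(2*((3 + 2)**2)**2 + 1/(5 + 0 - 6)) = -47*(2*(5**2)**2 + 1/(-1)) = -47*(2*25**2 - 1) = -47*(2*625 - 1) = -47*(1250 - 1) = -47*1249 = -58703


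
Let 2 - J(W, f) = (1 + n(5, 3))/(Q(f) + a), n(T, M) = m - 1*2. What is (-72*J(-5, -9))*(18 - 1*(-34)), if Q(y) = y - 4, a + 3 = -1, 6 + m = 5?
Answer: -119808/17 ≈ -7047.5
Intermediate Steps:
m = -1 (m = -6 + 5 = -1)
a = -4 (a = -3 - 1 = -4)
n(T, M) = -3 (n(T, M) = -1 - 1*2 = -1 - 2 = -3)
Q(y) = -4 + y
J(W, f) = 2 + 2/(-8 + f) (J(W, f) = 2 - (1 - 3)/((-4 + f) - 4) = 2 - (-2)/(-8 + f) = 2 + 2/(-8 + f))
(-72*J(-5, -9))*(18 - 1*(-34)) = (-144*(-7 - 9)/(-8 - 9))*(18 - 1*(-34)) = (-144*(-16)/(-17))*(18 + 34) = -144*(-1)*(-16)/17*52 = -72*32/17*52 = -2304/17*52 = -119808/17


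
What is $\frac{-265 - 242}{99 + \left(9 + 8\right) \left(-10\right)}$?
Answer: $\frac{507}{71} \approx 7.1408$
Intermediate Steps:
$\frac{-265 - 242}{99 + \left(9 + 8\right) \left(-10\right)} = - \frac{507}{99 + 17 \left(-10\right)} = - \frac{507}{99 - 170} = - \frac{507}{-71} = \left(-507\right) \left(- \frac{1}{71}\right) = \frac{507}{71}$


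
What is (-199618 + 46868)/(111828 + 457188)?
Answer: -76375/284508 ≈ -0.26845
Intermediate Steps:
(-199618 + 46868)/(111828 + 457188) = -152750/569016 = -152750*1/569016 = -76375/284508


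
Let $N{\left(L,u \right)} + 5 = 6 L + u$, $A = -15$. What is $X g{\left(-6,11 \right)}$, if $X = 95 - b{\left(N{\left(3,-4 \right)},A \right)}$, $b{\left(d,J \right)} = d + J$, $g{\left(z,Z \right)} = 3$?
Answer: $303$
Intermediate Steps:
$N{\left(L,u \right)} = -5 + u + 6 L$ ($N{\left(L,u \right)} = -5 + \left(6 L + u\right) = -5 + \left(u + 6 L\right) = -5 + u + 6 L$)
$b{\left(d,J \right)} = J + d$
$X = 101$ ($X = 95 - \left(-15 - -9\right) = 95 - \left(-15 + 9\right) = 95 - -6 = 95 + 6 = 101$)
$X g{\left(-6,11 \right)} = 101 \cdot 3 = 303$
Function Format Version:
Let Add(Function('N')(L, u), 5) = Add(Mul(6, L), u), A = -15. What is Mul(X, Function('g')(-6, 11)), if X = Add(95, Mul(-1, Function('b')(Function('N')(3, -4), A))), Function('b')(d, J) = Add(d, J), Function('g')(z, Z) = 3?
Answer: 303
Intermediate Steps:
Function('N')(L, u) = Add(-5, u, Mul(6, L)) (Function('N')(L, u) = Add(-5, Add(Mul(6, L), u)) = Add(-5, Add(u, Mul(6, L))) = Add(-5, u, Mul(6, L)))
Function('b')(d, J) = Add(J, d)
X = 101 (X = Add(95, Mul(-1, Add(-15, Add(-5, -4, Mul(6, 3))))) = Add(95, Mul(-1, Add(-15, Add(-5, -4, 18)))) = Add(95, Mul(-1, Add(-15, 9))) = Add(95, Mul(-1, -6)) = Add(95, 6) = 101)
Mul(X, Function('g')(-6, 11)) = Mul(101, 3) = 303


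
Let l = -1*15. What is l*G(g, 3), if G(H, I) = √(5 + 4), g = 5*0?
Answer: -45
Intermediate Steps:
l = -15
g = 0
G(H, I) = 3 (G(H, I) = √9 = 3)
l*G(g, 3) = -15*3 = -45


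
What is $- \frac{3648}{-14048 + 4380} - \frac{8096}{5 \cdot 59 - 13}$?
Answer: $- \frac{9655424}{340797} \approx -28.332$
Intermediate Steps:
$- \frac{3648}{-14048 + 4380} - \frac{8096}{5 \cdot 59 - 13} = - \frac{3648}{-9668} - \frac{8096}{295 - 13} = \left(-3648\right) \left(- \frac{1}{9668}\right) - \frac{8096}{282} = \frac{912}{2417} - \frac{4048}{141} = - \frac{9655424}{340797}$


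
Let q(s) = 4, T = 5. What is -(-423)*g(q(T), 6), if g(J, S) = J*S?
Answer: 10152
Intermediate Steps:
-(-423)*g(q(T), 6) = -(-423)*4*6 = -(-423)*24 = -1*(-10152) = 10152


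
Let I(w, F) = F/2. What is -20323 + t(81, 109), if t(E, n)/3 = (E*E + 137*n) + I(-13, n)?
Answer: 88645/2 ≈ 44323.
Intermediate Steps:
I(w, F) = F/2 (I(w, F) = F*(½) = F/2)
t(E, n) = 3*E² + 825*n/2 (t(E, n) = 3*((E*E + 137*n) + n/2) = 3*((E² + 137*n) + n/2) = 3*(E² + 275*n/2) = 3*E² + 825*n/2)
-20323 + t(81, 109) = -20323 + (3*81² + (825/2)*109) = -20323 + (3*6561 + 89925/2) = -20323 + (19683 + 89925/2) = -20323 + 129291/2 = 88645/2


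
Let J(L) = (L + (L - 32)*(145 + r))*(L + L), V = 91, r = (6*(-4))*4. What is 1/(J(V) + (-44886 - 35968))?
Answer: 1/461870 ≈ 2.1651e-6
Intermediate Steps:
r = -96 (r = -24*4 = -96)
J(L) = 2*L*(-1568 + 50*L) (J(L) = (L + (L - 32)*(145 - 96))*(L + L) = (L + (-32 + L)*49)*(2*L) = (L + (-1568 + 49*L))*(2*L) = (-1568 + 50*L)*(2*L) = 2*L*(-1568 + 50*L))
1/(J(V) + (-44886 - 35968)) = 1/(4*91*(-784 + 25*91) + (-44886 - 35968)) = 1/(4*91*(-784 + 2275) - 80854) = 1/(4*91*1491 - 80854) = 1/(542724 - 80854) = 1/461870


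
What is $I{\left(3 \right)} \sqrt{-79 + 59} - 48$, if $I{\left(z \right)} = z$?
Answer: $-48 + 6 i \sqrt{5} \approx -48.0 + 13.416 i$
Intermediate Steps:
$I{\left(3 \right)} \sqrt{-79 + 59} - 48 = 3 \sqrt{-79 + 59} - 48 = 3 \sqrt{-20} - 48 = 3 \cdot 2 i \sqrt{5} - 48 = 6 i \sqrt{5} - 48 = -48 + 6 i \sqrt{5}$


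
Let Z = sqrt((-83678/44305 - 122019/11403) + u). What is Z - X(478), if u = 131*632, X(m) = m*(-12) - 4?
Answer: 5740 + sqrt(2347597030155130267185)/168403305 ≈ 6027.7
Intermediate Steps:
X(m) = -4 - 12*m (X(m) = -12*m - 4 = -4 - 12*m)
u = 82792
Z = sqrt(2347597030155130267185)/168403305 (Z = sqrt((-83678/44305 - 122019/11403) + 82792) = sqrt((-83678*1/44305 - 122019*1/11403) + 82792) = sqrt((-83678/44305 - 40673/3801) + 82792) = sqrt(-2120077343/168403305 + 82792) = sqrt(13940326350217/168403305) = sqrt(2347597030155130267185)/168403305 ≈ 287.71)
Z - X(478) = sqrt(2347597030155130267185)/168403305 - (-4 - 12*478) = sqrt(2347597030155130267185)/168403305 - (-4 - 5736) = sqrt(2347597030155130267185)/168403305 - 1*(-5740) = sqrt(2347597030155130267185)/168403305 + 5740 = 5740 + sqrt(2347597030155130267185)/168403305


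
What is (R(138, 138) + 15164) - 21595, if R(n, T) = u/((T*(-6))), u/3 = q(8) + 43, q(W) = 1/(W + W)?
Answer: -28399985/4416 ≈ -6431.2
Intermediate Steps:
q(W) = 1/(2*W)
u = 2067/16 (u = 3*((½)/8 + 43) = 3*((½)*(⅛) + 43) = 3*(1/16 + 43) = 3*(689/16) = 2067/16 ≈ 129.19)
R(n, T) = -689/(32*T) (R(n, T) = 2067/(16*((T*(-6)))) = 2067/(16*((-6*T))) = 2067*(-1/(6*T))/16 = -689/(32*T))
(R(138, 138) + 15164) - 21595 = (-689/32/138 + 15164) - 21595 = (-689/32*1/138 + 15164) - 21595 = (-689/4416 + 15164) - 21595 = 66963535/4416 - 21595 = -28399985/4416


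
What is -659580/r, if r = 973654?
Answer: -329790/486827 ≈ -0.67743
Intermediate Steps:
-659580/r = -659580/973654 = -659580*1/973654 = -329790/486827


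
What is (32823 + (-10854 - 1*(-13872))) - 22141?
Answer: 13700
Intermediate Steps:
(32823 + (-10854 - 1*(-13872))) - 22141 = (32823 + (-10854 + 13872)) - 22141 = (32823 + 3018) - 22141 = 35841 - 22141 = 13700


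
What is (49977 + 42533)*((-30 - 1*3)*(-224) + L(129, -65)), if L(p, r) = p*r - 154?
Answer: -106108970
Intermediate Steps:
L(p, r) = -154 + p*r
(49977 + 42533)*((-30 - 1*3)*(-224) + L(129, -65)) = (49977 + 42533)*((-30 - 1*3)*(-224) + (-154 + 129*(-65))) = 92510*((-30 - 3)*(-224) + (-154 - 8385)) = 92510*(-33*(-224) - 8539) = 92510*(7392 - 8539) = 92510*(-1147) = -106108970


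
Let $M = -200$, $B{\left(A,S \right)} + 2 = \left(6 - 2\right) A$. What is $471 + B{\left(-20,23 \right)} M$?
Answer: $16871$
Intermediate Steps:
$B{\left(A,S \right)} = -2 + 4 A$ ($B{\left(A,S \right)} = -2 + \left(6 - 2\right) A = -2 + 4 A$)
$471 + B{\left(-20,23 \right)} M = 471 + \left(-2 + 4 \left(-20\right)\right) \left(-200\right) = 471 + \left(-2 - 80\right) \left(-200\right) = 471 - -16400 = 471 + 16400 = 16871$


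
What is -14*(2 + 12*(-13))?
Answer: 2156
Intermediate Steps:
-14*(2 + 12*(-13)) = -14*(2 - 156) = -14*(-154) = 2156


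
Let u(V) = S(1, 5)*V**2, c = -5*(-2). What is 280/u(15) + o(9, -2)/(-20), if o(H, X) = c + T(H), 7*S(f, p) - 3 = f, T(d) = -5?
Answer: 347/180 ≈ 1.9278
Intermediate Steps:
S(f, p) = 3/7 + f/7
c = 10
u(V) = 4*V**2/7 (u(V) = (3/7 + (1/7)*1)*V**2 = (3/7 + 1/7)*V**2 = 4*V**2/7)
o(H, X) = 5 (o(H, X) = 10 - 5 = 5)
280/u(15) + o(9, -2)/(-20) = 280/(((4/7)*15**2)) + 5/(-20) = 280/(((4/7)*225)) + 5*(-1/20) = 280/(900/7) - 1/4 = 280*(7/900) - 1/4 = 98/45 - 1/4 = 347/180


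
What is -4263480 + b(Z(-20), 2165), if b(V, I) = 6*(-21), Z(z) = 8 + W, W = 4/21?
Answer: -4263606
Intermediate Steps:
W = 4/21 (W = 4*(1/21) = 4/21 ≈ 0.19048)
Z(z) = 172/21 (Z(z) = 8 + 4/21 = 172/21)
b(V, I) = -126
-4263480 + b(Z(-20), 2165) = -4263480 - 126 = -4263606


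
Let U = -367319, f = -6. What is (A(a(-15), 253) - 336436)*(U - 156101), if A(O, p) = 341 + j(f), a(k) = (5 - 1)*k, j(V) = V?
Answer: 175921985420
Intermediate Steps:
a(k) = 4*k
A(O, p) = 335 (A(O, p) = 341 - 6 = 335)
(A(a(-15), 253) - 336436)*(U - 156101) = (335 - 336436)*(-367319 - 156101) = -336101*(-523420) = 175921985420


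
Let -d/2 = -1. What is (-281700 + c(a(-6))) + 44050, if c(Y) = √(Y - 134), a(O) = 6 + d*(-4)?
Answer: -237650 + 2*I*√34 ≈ -2.3765e+5 + 11.662*I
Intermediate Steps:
d = 2 (d = -2*(-1) = 2)
a(O) = -2 (a(O) = 6 + 2*(-4) = 6 - 8 = -2)
c(Y) = √(-134 + Y)
(-281700 + c(a(-6))) + 44050 = (-281700 + √(-134 - 2)) + 44050 = (-281700 + √(-136)) + 44050 = (-281700 + 2*I*√34) + 44050 = -237650 + 2*I*√34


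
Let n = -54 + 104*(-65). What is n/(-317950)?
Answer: 3407/158975 ≈ 0.021431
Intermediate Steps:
n = -6814 (n = -54 - 6760 = -6814)
n/(-317950) = -6814/(-317950) = -6814*(-1/317950) = 3407/158975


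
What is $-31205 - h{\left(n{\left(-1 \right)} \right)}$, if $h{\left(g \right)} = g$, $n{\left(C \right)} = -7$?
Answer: $-31198$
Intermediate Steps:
$-31205 - h{\left(n{\left(-1 \right)} \right)} = -31205 - -7 = -31205 + 7 = -31198$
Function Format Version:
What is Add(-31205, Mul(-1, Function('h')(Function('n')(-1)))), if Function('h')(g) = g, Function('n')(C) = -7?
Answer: -31198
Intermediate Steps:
Add(-31205, Mul(-1, Function('h')(Function('n')(-1)))) = Add(-31205, Mul(-1, -7)) = Add(-31205, 7) = -31198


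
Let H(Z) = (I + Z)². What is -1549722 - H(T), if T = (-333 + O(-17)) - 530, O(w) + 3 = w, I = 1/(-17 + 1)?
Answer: -596357473/256 ≈ -2.3295e+6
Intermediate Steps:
I = -1/16 (I = 1/(-16) = -1/16 ≈ -0.062500)
O(w) = -3 + w
T = -883 (T = (-333 + (-3 - 17)) - 530 = (-333 - 20) - 530 = -353 - 530 = -883)
H(Z) = (-1/16 + Z)²
-1549722 - H(T) = -1549722 - (-1 + 16*(-883))²/256 = -1549722 - (-1 - 14128)²/256 = -1549722 - (-14129)²/256 = -1549722 - 199628641/256 = -596357473/256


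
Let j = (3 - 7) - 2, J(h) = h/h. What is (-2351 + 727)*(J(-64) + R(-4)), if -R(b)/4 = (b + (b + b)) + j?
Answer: -118552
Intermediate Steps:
J(h) = 1
j = -6 (j = -4 - 2 = -6)
R(b) = 24 - 12*b (R(b) = -4*((b + (b + b)) - 6) = -4*((b + 2*b) - 6) = -4*(3*b - 6) = -4*(-6 + 3*b) = 24 - 12*b)
(-2351 + 727)*(J(-64) + R(-4)) = (-2351 + 727)*(1 + (24 - 12*(-4))) = -1624*(1 + (24 + 48)) = -1624*(1 + 72) = -1624*73 = -118552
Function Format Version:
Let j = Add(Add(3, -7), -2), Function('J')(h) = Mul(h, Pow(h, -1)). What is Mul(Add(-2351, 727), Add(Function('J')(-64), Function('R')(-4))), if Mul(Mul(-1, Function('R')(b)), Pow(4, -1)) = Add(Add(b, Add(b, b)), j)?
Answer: -118552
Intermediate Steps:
Function('J')(h) = 1
j = -6 (j = Add(-4, -2) = -6)
Function('R')(b) = Add(24, Mul(-12, b)) (Function('R')(b) = Mul(-4, Add(Add(b, Add(b, b)), -6)) = Mul(-4, Add(Add(b, Mul(2, b)), -6)) = Mul(-4, Add(Mul(3, b), -6)) = Mul(-4, Add(-6, Mul(3, b))) = Add(24, Mul(-12, b)))
Mul(Add(-2351, 727), Add(Function('J')(-64), Function('R')(-4))) = Mul(Add(-2351, 727), Add(1, Add(24, Mul(-12, -4)))) = Mul(-1624, Add(1, Add(24, 48))) = Mul(-1624, Add(1, 72)) = Mul(-1624, 73) = -118552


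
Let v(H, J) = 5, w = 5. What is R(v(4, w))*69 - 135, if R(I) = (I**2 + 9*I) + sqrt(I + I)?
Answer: 4695 + 69*sqrt(10) ≈ 4913.2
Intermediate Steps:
R(I) = I**2 + 9*I + sqrt(2)*sqrt(I) (R(I) = (I**2 + 9*I) + sqrt(2*I) = (I**2 + 9*I) + sqrt(2)*sqrt(I) = I**2 + 9*I + sqrt(2)*sqrt(I))
R(v(4, w))*69 - 135 = (5**2 + 9*5 + sqrt(2)*sqrt(5))*69 - 135 = (25 + 45 + sqrt(10))*69 - 135 = (70 + sqrt(10))*69 - 135 = (4830 + 69*sqrt(10)) - 135 = 4695 + 69*sqrt(10)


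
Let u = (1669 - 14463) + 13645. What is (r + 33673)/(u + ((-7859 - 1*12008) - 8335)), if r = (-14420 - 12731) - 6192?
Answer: -110/9117 ≈ -0.012065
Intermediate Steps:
r = -33343 (r = -27151 - 6192 = -33343)
u = 851 (u = -12794 + 13645 = 851)
(r + 33673)/(u + ((-7859 - 1*12008) - 8335)) = (-33343 + 33673)/(851 + ((-7859 - 1*12008) - 8335)) = 330/(851 + ((-7859 - 12008) - 8335)) = 330/(851 + (-19867 - 8335)) = 330/(851 - 28202) = 330/(-27351) = 330*(-1/27351) = -110/9117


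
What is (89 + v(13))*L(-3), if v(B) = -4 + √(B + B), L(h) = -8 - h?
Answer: -425 - 5*√26 ≈ -450.50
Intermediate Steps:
v(B) = -4 + √2*√B (v(B) = -4 + √(2*B) = -4 + √2*√B)
(89 + v(13))*L(-3) = (89 + (-4 + √2*√13))*(-8 - 1*(-3)) = (89 + (-4 + √26))*(-8 + 3) = (85 + √26)*(-5) = -425 - 5*√26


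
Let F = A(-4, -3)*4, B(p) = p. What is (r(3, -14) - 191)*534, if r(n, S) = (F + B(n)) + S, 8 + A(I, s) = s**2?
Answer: -105732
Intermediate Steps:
A(I, s) = -8 + s**2
F = 4 (F = (-8 + (-3)**2)*4 = (-8 + 9)*4 = 1*4 = 4)
r(n, S) = 4 + S + n (r(n, S) = (4 + n) + S = 4 + S + n)
(r(3, -14) - 191)*534 = ((4 - 14 + 3) - 191)*534 = (-7 - 191)*534 = -198*534 = -105732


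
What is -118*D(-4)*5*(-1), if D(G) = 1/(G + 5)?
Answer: 590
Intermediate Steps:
D(G) = 1/(5 + G)
-118*D(-4)*5*(-1) = -118*5/(5 - 4)*(-1) = -118*5/1*(-1) = -118*1*5*(-1) = -590*(-1) = -118*(-5) = 590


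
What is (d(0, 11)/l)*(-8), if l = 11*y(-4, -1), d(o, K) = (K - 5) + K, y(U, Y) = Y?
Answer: 136/11 ≈ 12.364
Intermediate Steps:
d(o, K) = -5 + 2*K (d(o, K) = (-5 + K) + K = -5 + 2*K)
l = -11 (l = 11*(-1) = -11)
(d(0, 11)/l)*(-8) = ((-5 + 2*11)/(-11))*(-8) = ((-5 + 22)*(-1/11))*(-8) = (17*(-1/11))*(-8) = -17/11*(-8) = 136/11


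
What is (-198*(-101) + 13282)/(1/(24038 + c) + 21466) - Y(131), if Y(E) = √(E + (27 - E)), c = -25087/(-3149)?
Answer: 2519986526720/1625421601183 - 3*√3 ≈ -3.6458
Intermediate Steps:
c = 25087/3149 (c = -25087*(-1/3149) = 25087/3149 ≈ 7.9667)
Y(E) = 3*√3 (Y(E) = √27 = 3*√3)
(-198*(-101) + 13282)/(1/(24038 + c) + 21466) - Y(131) = (-198*(-101) + 13282)/(1/(24038 + 25087/3149) + 21466) - 3*√3 = (19998 + 13282)/(1/(75720749/3149) + 21466) - 3*√3 = 33280/(3149/75720749 + 21466) - 3*√3 = 33280/(1625421601183/75720749) - 3*√3 = 33280*(75720749/1625421601183) - 3*√3 = 2519986526720/1625421601183 - 3*√3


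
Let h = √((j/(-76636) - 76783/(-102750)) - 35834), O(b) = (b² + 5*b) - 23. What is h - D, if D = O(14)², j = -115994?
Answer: -59049 + 2*I*√7084694903068690455/28122675 ≈ -59049.0 + 189.29*I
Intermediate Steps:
O(b) = -23 + b² + 5*b
D = 59049 (D = (-23 + 14² + 5*14)² = (-23 + 196 + 70)² = 243² = 59049)
h = 2*I*√7084694903068690455/28122675 (h = √((-115994/(-76636) - 76783/(-102750)) - 35834) = √((-115994*(-1/76636) - 76783*(-1/102750)) - 35834) = √((57997/38318 + 76783/102750) - 35834) = √(2225340686/984293625 - 35834) = √(-35268952417564/984293625) = 2*I*√7084694903068690455/28122675 ≈ 189.29*I)
h - D = 2*I*√7084694903068690455/28122675 - 1*59049 = 2*I*√7084694903068690455/28122675 - 59049 = -59049 + 2*I*√7084694903068690455/28122675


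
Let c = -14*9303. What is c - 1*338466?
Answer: -468708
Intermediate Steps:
c = -130242
c - 1*338466 = -130242 - 1*338466 = -130242 - 338466 = -468708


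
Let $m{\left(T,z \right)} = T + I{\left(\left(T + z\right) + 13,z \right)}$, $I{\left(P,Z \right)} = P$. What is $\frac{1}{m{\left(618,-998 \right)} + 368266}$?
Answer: $\frac{1}{368517} \approx 2.7136 \cdot 10^{-6}$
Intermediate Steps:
$m{\left(T,z \right)} = 13 + z + 2 T$ ($m{\left(T,z \right)} = T + \left(\left(T + z\right) + 13\right) = T + \left(13 + T + z\right) = 13 + z + 2 T$)
$\frac{1}{m{\left(618,-998 \right)} + 368266} = \frac{1}{\left(13 - 998 + 2 \cdot 618\right) + 368266} = \frac{1}{\left(13 - 998 + 1236\right) + 368266} = \frac{1}{251 + 368266} = \frac{1}{368517}$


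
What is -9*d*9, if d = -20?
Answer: 1620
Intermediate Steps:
-9*d*9 = -9*(-20)*9 = 180*9 = 1620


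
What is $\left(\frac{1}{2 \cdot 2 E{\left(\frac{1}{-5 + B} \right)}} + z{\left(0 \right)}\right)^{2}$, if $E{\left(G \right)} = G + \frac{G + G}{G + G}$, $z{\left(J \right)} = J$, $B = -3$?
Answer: $\frac{4}{49} \approx 0.081633$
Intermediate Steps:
$E{\left(G \right)} = 1 + G$ ($E{\left(G \right)} = G + \frac{2 G}{2 G} = G + 2 G \frac{1}{2 G} = G + 1 = 1 + G$)
$\left(\frac{1}{2 \cdot 2 E{\left(\frac{1}{-5 + B} \right)}} + z{\left(0 \right)}\right)^{2} = \left(\frac{1}{2 \cdot 2 \left(1 + \frac{1}{-5 - 3}\right)} + 0\right)^{2} = \left(\frac{1}{4 \left(1 + \frac{1}{-8}\right)} + 0\right)^{2} = \left(\frac{1}{4 \left(1 - \frac{1}{8}\right)} + 0\right)^{2} = \left(\frac{1}{4 \cdot \frac{7}{8}} + 0\right)^{2} = \left(\frac{1}{\frac{7}{2}} + 0\right)^{2} = \left(\frac{2}{7} + 0\right)^{2} = \left(\frac{2}{7}\right)^{2} = \frac{4}{49}$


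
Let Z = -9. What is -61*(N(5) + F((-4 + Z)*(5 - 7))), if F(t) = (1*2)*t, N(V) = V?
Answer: -3477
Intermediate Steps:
F(t) = 2*t
-61*(N(5) + F((-4 + Z)*(5 - 7))) = -61*(5 + 2*((-4 - 9)*(5 - 7))) = -61*(5 + 2*(-13*(-2))) = -61*(5 + 2*26) = -61*(5 + 52) = -61*57 = -3477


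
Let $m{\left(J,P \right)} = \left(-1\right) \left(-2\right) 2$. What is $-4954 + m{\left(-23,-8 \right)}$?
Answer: $-4950$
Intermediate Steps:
$m{\left(J,P \right)} = 4$ ($m{\left(J,P \right)} = 2 \cdot 2 = 4$)
$-4954 + m{\left(-23,-8 \right)} = -4954 + 4 = -4950$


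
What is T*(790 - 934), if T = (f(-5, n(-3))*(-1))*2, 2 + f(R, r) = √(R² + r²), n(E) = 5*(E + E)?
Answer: -576 + 1440*√37 ≈ 8183.2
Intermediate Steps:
n(E) = 10*E (n(E) = 5*(2*E) = 10*E)
f(R, r) = -2 + √(R² + r²)
T = 4 - 10*√37 (T = ((-2 + √((-5)² + (10*(-3))²))*(-1))*2 = ((-2 + √(25 + (-30)²))*(-1))*2 = ((-2 + √(25 + 900))*(-1))*2 = ((-2 + √925)*(-1))*2 = ((-2 + 5*√37)*(-1))*2 = (2 - 5*√37)*2 = 4 - 10*√37 ≈ -56.828)
T*(790 - 934) = (4 - 10*√37)*(790 - 934) = (4 - 10*√37)*(-144) = -576 + 1440*√37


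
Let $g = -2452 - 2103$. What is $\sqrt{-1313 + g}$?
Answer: $6 i \sqrt{163} \approx 76.603 i$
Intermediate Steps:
$g = -4555$
$\sqrt{-1313 + g} = \sqrt{-1313 - 4555} = \sqrt{-5868} = 6 i \sqrt{163}$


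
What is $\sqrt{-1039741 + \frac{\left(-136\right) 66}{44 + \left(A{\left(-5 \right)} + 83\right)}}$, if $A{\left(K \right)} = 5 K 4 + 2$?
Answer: $\frac{i \sqrt{874682485}}{29} \approx 1019.8 i$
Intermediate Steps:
$A{\left(K \right)} = 2 + 20 K$ ($A{\left(K \right)} = 20 K + 2 = 2 + 20 K$)
$\sqrt{-1039741 + \frac{\left(-136\right) 66}{44 + \left(A{\left(-5 \right)} + 83\right)}} = \sqrt{-1039741 + \frac{\left(-136\right) 66}{44 + \left(\left(2 + 20 \left(-5\right)\right) + 83\right)}} = \sqrt{-1039741 - \frac{8976}{44 + \left(\left(2 - 100\right) + 83\right)}} = \sqrt{-1039741 - \frac{8976}{44 + \left(-98 + 83\right)}} = \sqrt{-1039741 - \frac{8976}{44 - 15}} = \sqrt{-1039741 - \frac{8976}{29}} = \sqrt{- \frac{30161465}{29}} = \frac{i \sqrt{874682485}}{29}$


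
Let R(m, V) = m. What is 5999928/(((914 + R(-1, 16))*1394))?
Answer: 272724/57851 ≈ 4.7142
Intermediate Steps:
5999928/(((914 + R(-1, 16))*1394)) = 5999928/(((914 - 1)*1394)) = 5999928/((913*1394)) = 5999928/1272722 = 5999928*(1/1272722) = 272724/57851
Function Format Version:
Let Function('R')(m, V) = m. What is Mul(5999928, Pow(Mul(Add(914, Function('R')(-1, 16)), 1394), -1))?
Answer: Rational(272724, 57851) ≈ 4.7142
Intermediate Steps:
Mul(5999928, Pow(Mul(Add(914, Function('R')(-1, 16)), 1394), -1)) = Mul(5999928, Pow(Mul(Add(914, -1), 1394), -1)) = Mul(5999928, Pow(Mul(913, 1394), -1)) = Mul(5999928, Pow(1272722, -1)) = Mul(5999928, Rational(1, 1272722)) = Rational(272724, 57851)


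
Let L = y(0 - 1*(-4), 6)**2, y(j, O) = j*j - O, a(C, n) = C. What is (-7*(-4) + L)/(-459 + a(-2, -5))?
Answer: -128/461 ≈ -0.27766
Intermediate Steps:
y(j, O) = j**2 - O
L = 100 (L = ((0 - 1*(-4))**2 - 1*6)**2 = ((0 + 4)**2 - 6)**2 = (4**2 - 6)**2 = (16 - 6)**2 = 10**2 = 100)
(-7*(-4) + L)/(-459 + a(-2, -5)) = (-7*(-4) + 100)/(-459 - 2) = (28 + 100)/(-461) = 128*(-1/461) = -128/461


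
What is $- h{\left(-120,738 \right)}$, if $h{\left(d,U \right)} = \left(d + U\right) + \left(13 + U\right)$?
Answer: $-1369$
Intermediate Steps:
$h{\left(d,U \right)} = 13 + d + 2 U$ ($h{\left(d,U \right)} = \left(U + d\right) + \left(13 + U\right) = 13 + d + 2 U$)
$- h{\left(-120,738 \right)} = - (13 - 120 + 2 \cdot 738) = - (13 - 120 + 1476) = \left(-1\right) 1369 = -1369$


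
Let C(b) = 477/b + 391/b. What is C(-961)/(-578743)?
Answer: 28/17941033 ≈ 1.5607e-6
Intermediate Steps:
C(b) = 868/b
C(-961)/(-578743) = (868/(-961))/(-578743) = (868*(-1/961))*(-1/578743) = -28/31*(-1/578743) = 28/17941033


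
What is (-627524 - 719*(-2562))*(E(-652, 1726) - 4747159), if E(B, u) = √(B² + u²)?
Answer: -5765680952086 + 2429108*√851045 ≈ -5.7634e+12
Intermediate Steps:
(-627524 - 719*(-2562))*(E(-652, 1726) - 4747159) = (-627524 - 719*(-2562))*(√((-652)² + 1726²) - 4747159) = (-627524 + 1842078)*(√(425104 + 2979076) - 4747159) = 1214554*(√3404180 - 4747159) = 1214554*(2*√851045 - 4747159) = 1214554*(-4747159 + 2*√851045) = -5765680952086 + 2429108*√851045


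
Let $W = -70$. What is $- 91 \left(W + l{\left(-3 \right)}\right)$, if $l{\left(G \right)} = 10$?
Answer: $5460$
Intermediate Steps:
$- 91 \left(W + l{\left(-3 \right)}\right) = - 91 \left(-70 + 10\right) = \left(-91\right) \left(-60\right) = 5460$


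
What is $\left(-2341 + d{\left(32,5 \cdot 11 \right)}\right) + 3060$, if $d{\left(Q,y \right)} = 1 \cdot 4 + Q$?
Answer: $755$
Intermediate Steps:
$d{\left(Q,y \right)} = 4 + Q$
$\left(-2341 + d{\left(32,5 \cdot 11 \right)}\right) + 3060 = \left(-2341 + \left(4 + 32\right)\right) + 3060 = \left(-2341 + 36\right) + 3060 = -2305 + 3060 = 755$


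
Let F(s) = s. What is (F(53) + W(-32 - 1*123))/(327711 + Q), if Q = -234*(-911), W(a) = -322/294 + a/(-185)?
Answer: 383/3927735 ≈ 9.7512e-5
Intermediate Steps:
W(a) = -23/21 - a/185 (W(a) = -322*1/294 + a*(-1/185) = -23/21 - a/185)
Q = 213174
(F(53) + W(-32 - 1*123))/(327711 + Q) = (53 + (-23/21 - (-32 - 1*123)/185))/(327711 + 213174) = (53 + (-23/21 - (-32 - 123)/185))/540885 = (53 + (-23/21 - 1/185*(-155)))*(1/540885) = (53 + (-23/21 + 31/37))*(1/540885) = (53 - 200/777)*(1/540885) = (40981/777)*(1/540885) = 383/3927735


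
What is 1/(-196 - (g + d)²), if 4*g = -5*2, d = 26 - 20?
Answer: -4/833 ≈ -0.0048019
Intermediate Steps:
d = 6
g = -5/2 (g = (-5*2)/4 = (¼)*(-10) = -5/2 ≈ -2.5000)
1/(-196 - (g + d)²) = 1/(-196 - (-5/2 + 6)²) = 1/(-196 - (7/2)²) = 1/(-196 - 1*49/4) = 1/(-196 - 49/4) = 1/(-833/4) = -4/833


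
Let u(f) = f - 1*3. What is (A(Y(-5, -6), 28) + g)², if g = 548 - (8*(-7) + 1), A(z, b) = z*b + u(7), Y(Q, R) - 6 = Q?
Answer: 403225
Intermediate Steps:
Y(Q, R) = 6 + Q
u(f) = -3 + f (u(f) = f - 3 = -3 + f)
A(z, b) = 4 + b*z (A(z, b) = z*b + (-3 + 7) = b*z + 4 = 4 + b*z)
g = 603 (g = 548 - (-56 + 1) = 548 - 1*(-55) = 548 + 55 = 603)
(A(Y(-5, -6), 28) + g)² = ((4 + 28*(6 - 5)) + 603)² = ((4 + 28*1) + 603)² = ((4 + 28) + 603)² = (32 + 603)² = 635² = 403225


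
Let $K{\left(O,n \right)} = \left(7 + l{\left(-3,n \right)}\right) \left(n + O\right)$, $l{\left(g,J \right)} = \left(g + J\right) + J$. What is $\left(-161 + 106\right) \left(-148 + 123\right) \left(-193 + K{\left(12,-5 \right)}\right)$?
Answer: $-323125$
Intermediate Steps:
$l{\left(g,J \right)} = g + 2 J$ ($l{\left(g,J \right)} = \left(J + g\right) + J = g + 2 J$)
$K{\left(O,n \right)} = \left(4 + 2 n\right) \left(O + n\right)$ ($K{\left(O,n \right)} = \left(7 + \left(-3 + 2 n\right)\right) \left(n + O\right) = \left(4 + 2 n\right) \left(O + n\right)$)
$\left(-161 + 106\right) \left(-148 + 123\right) \left(-193 + K{\left(12,-5 \right)}\right) = \left(-161 + 106\right) \left(-148 + 123\right) \left(-193 + \left(2 \left(-5\right)^{2} + 4 \cdot 12 + 4 \left(-5\right) + 2 \cdot 12 \left(-5\right)\right)\right) = - 55 \left(- 25 \left(-193 + \left(2 \cdot 25 + 48 - 20 - 120\right)\right)\right) = - 55 \left(- 25 \left(-193 + \left(50 + 48 - 20 - 120\right)\right)\right) = - 55 \left(- 25 \left(-193 - 42\right)\right) = - 55 \left(\left(-25\right) \left(-235\right)\right) = \left(-55\right) 5875 = -323125$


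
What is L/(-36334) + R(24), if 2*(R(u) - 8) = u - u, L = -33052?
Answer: 161862/18167 ≈ 8.9097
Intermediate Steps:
R(u) = 8 (R(u) = 8 + (u - u)/2 = 8 + (½)*0 = 8 + 0 = 8)
L/(-36334) + R(24) = -33052/(-36334) + 8 = -33052*(-1/36334) + 8 = 16526/18167 + 8 = 161862/18167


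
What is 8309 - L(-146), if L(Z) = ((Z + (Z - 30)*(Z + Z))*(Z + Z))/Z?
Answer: -94183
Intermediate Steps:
L(Z) = 2*Z + 4*Z*(-30 + Z) (L(Z) = ((Z + (-30 + Z)*(2*Z))*(2*Z))/Z = ((Z + 2*Z*(-30 + Z))*(2*Z))/Z = (2*Z*(Z + 2*Z*(-30 + Z)))/Z = 2*Z + 4*Z*(-30 + Z))
8309 - L(-146) = 8309 - 2*(-146)*(-59 + 2*(-146)) = 8309 - 2*(-146)*(-59 - 292) = 8309 - 2*(-146)*(-351) = 8309 - 1*102492 = 8309 - 102492 = -94183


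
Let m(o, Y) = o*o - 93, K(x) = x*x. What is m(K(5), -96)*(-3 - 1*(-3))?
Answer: 0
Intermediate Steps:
K(x) = x**2
m(o, Y) = -93 + o**2 (m(o, Y) = o**2 - 93 = -93 + o**2)
m(K(5), -96)*(-3 - 1*(-3)) = (-93 + (5**2)**2)*(-3 - 1*(-3)) = (-93 + 25**2)*(-3 + 3) = (-93 + 625)*0 = 532*0 = 0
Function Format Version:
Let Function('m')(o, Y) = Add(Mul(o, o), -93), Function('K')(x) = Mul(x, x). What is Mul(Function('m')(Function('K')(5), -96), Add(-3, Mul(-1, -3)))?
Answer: 0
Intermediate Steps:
Function('K')(x) = Pow(x, 2)
Function('m')(o, Y) = Add(-93, Pow(o, 2)) (Function('m')(o, Y) = Add(Pow(o, 2), -93) = Add(-93, Pow(o, 2)))
Mul(Function('m')(Function('K')(5), -96), Add(-3, Mul(-1, -3))) = Mul(Add(-93, Pow(Pow(5, 2), 2)), Add(-3, Mul(-1, -3))) = Mul(Add(-93, Pow(25, 2)), Add(-3, 3)) = Mul(Add(-93, 625), 0) = Mul(532, 0) = 0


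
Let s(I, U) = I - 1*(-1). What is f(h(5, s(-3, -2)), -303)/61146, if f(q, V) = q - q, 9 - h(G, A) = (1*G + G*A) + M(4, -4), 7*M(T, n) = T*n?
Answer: 0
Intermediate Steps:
M(T, n) = T*n/7 (M(T, n) = (T*n)/7 = T*n/7)
s(I, U) = 1 + I (s(I, U) = I + 1 = 1 + I)
h(G, A) = 79/7 - G - A*G (h(G, A) = 9 - ((1*G + G*A) + (⅐)*4*(-4)) = 9 - ((G + A*G) - 16/7) = 9 - (-16/7 + G + A*G) = 9 + (16/7 - G - A*G) = 79/7 - G - A*G)
f(q, V) = 0
f(h(5, s(-3, -2)), -303)/61146 = 0/61146 = 0*(1/61146) = 0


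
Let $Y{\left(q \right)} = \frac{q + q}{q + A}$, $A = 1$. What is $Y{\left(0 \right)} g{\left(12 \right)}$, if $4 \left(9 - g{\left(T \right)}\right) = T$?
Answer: $0$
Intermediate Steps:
$g{\left(T \right)} = 9 - \frac{T}{4}$
$Y{\left(q \right)} = \frac{2 q}{1 + q}$ ($Y{\left(q \right)} = \frac{q + q}{q + 1} = \frac{2 q}{1 + q}$)
$Y{\left(0 \right)} g{\left(12 \right)} = 2 \cdot 0 \frac{1}{1 + 0} \left(9 - 3\right) = 2 \cdot 0 \cdot 1^{-1} \left(9 - 3\right) = 2 \cdot 0 \cdot 1 \cdot 6 = 0 \cdot 6 = 0$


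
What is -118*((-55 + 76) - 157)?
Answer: 16048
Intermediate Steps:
-118*((-55 + 76) - 157) = -118*(21 - 157) = -118*(-136) = 16048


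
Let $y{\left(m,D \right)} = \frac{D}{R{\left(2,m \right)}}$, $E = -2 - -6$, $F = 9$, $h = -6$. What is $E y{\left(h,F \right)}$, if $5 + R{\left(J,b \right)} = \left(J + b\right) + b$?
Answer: $- \frac{12}{5} \approx -2.4$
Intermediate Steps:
$R{\left(J,b \right)} = -5 + J + 2 b$ ($R{\left(J,b \right)} = -5 + \left(\left(J + b\right) + b\right) = -5 + \left(J + 2 b\right) = -5 + J + 2 b$)
$E = 4$ ($E = -2 + 6 = 4$)
$y{\left(m,D \right)} = \frac{D}{-3 + 2 m}$ ($y{\left(m,D \right)} = \frac{D}{-5 + 2 + 2 m} = \frac{D}{-3 + 2 m}$)
$E y{\left(h,F \right)} = 4 \frac{9}{-3 + 2 \left(-6\right)} = 4 \frac{9}{-3 - 12} = 4 \frac{9}{-15} = 4 \cdot 9 \left(- \frac{1}{15}\right) = 4 \left(- \frac{3}{5}\right) = - \frac{12}{5}$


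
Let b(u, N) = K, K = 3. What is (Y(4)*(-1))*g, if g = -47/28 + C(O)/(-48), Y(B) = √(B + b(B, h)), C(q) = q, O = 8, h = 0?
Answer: 155*√7/84 ≈ 4.8820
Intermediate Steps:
b(u, N) = 3
Y(B) = √(3 + B) (Y(B) = √(B + 3) = √(3 + B))
g = -155/84 (g = -47/28 + 8/(-48) = -47*1/28 + 8*(-1/48) = -47/28 - ⅙ = -155/84 ≈ -1.8452)
(Y(4)*(-1))*g = (√(3 + 4)*(-1))*(-155/84) = (√7*(-1))*(-155/84) = -√7*(-155/84) = 155*√7/84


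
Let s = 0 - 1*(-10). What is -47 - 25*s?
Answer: -297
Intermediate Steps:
s = 10 (s = 0 + 10 = 10)
-47 - 25*s = -47 - 25*10 = -47 - 250 = -297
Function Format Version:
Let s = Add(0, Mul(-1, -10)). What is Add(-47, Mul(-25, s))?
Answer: -297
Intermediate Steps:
s = 10 (s = Add(0, 10) = 10)
Add(-47, Mul(-25, s)) = Add(-47, Mul(-25, 10)) = Add(-47, -250) = -297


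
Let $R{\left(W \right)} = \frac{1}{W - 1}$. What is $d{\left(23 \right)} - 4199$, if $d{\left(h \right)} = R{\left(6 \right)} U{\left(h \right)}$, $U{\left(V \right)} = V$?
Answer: $- \frac{20972}{5} \approx -4194.4$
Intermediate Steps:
$R{\left(W \right)} = \frac{1}{-1 + W}$
$d{\left(h \right)} = \frac{h}{5}$ ($d{\left(h \right)} = \frac{h}{-1 + 6} = \frac{h}{5}$)
$d{\left(23 \right)} - 4199 = \frac{1}{5} \cdot 23 - 4199 = \frac{23}{5} - 4199 = - \frac{20972}{5}$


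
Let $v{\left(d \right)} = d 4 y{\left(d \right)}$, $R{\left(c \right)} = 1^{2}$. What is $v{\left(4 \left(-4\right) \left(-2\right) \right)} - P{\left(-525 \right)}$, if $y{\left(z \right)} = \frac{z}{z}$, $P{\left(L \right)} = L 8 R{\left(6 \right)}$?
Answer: $4328$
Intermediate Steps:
$R{\left(c \right)} = 1$
$P{\left(L \right)} = 8 L$ ($P{\left(L \right)} = L 8 \cdot 1 = 8 L 1 = 8 L$)
$y{\left(z \right)} = 1$
$v{\left(d \right)} = 4 d$ ($v{\left(d \right)} = d 4 \cdot 1 = 4 d 1 = 4 d$)
$v{\left(4 \left(-4\right) \left(-2\right) \right)} - P{\left(-525 \right)} = 4 \cdot 4 \left(-4\right) \left(-2\right) - 8 \left(-525\right) = 4 \left(\left(-16\right) \left(-2\right)\right) - -4200 = 4 \cdot 32 + 4200 = 128 + 4200 = 4328$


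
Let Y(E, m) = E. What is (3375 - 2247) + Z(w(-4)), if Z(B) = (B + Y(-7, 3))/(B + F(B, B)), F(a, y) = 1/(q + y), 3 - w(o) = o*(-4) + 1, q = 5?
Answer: 143445/127 ≈ 1129.5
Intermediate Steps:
w(o) = 2 + 4*o (w(o) = 3 - (o*(-4) + 1) = 3 - (-4*o + 1) = 3 - (1 - 4*o) = 3 + (-1 + 4*o) = 2 + 4*o)
F(a, y) = 1/(5 + y)
Z(B) = (-7 + B)/(B + 1/(5 + B)) (Z(B) = (B - 7)/(B + 1/(5 + B)) = (-7 + B)/(B + 1/(5 + B)))
(3375 - 2247) + Z(w(-4)) = (3375 - 2247) + (-7 + (2 + 4*(-4)))*(5 + (2 + 4*(-4)))/(1 + (2 + 4*(-4))*(5 + (2 + 4*(-4)))) = 1128 + (-7 + (2 - 16))*(5 + (2 - 16))/(1 + (2 - 16)*(5 + (2 - 16))) = 1128 + (-7 - 14)*(5 - 14)/(1 - 14*(5 - 14)) = 1128 - 21*(-9)/(1 - 14*(-9)) = 1128 - 21*(-9)/(1 + 126) = 1128 - 21*(-9)/127 = 1128 + (1/127)*(-21)*(-9) = 1128 + 189/127 = 143445/127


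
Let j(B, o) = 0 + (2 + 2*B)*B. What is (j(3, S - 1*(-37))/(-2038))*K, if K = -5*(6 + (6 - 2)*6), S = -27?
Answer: 1800/1019 ≈ 1.7664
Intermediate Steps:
j(B, o) = B*(2 + 2*B) (j(B, o) = 0 + B*(2 + 2*B) = B*(2 + 2*B))
K = -150 (K = -5*(6 + 4*6) = -5*(6 + 24) = -5*30 = -150)
(j(3, S - 1*(-37))/(-2038))*K = ((2*3*(1 + 3))/(-2038))*(-150) = ((2*3*4)*(-1/2038))*(-150) = (24*(-1/2038))*(-150) = -12/1019*(-150) = 1800/1019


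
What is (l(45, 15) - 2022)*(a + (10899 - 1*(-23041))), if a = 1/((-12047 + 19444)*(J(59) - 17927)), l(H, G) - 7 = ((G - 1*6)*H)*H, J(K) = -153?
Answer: 7357815570100779/13373776 ≈ 5.5017e+8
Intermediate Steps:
l(H, G) = 7 + H**2*(-6 + G) (l(H, G) = 7 + ((G - 1*6)*H)*H = 7 + ((G - 6)*H)*H = 7 + ((-6 + G)*H)*H = 7 + (H*(-6 + G))*H = 7 + H**2*(-6 + G))
a = -1/133737760 (a = 1/((-12047 + 19444)*(-153 - 17927)) = 1/(7397*(-18080)) = 1/(-133737760) = -1/133737760 ≈ -7.4773e-9)
(l(45, 15) - 2022)*(a + (10899 - 1*(-23041))) = ((7 - 6*45**2 + 15*45**2) - 2022)*(-1/133737760 + (10899 - 1*(-23041))) = ((7 - 6*2025 + 15*2025) - 2022)*(-1/133737760 + (10899 + 23041)) = ((7 - 12150 + 30375) - 2022)*(-1/133737760 + 33940) = (18232 - 2022)*(4539059574399/133737760) = 16210*(4539059574399/133737760) = 7357815570100779/13373776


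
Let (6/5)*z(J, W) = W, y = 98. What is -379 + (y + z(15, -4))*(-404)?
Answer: -115873/3 ≈ -38624.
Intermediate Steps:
z(J, W) = 5*W/6
-379 + (y + z(15, -4))*(-404) = -379 + (98 + (⅚)*(-4))*(-404) = -379 + (98 - 10/3)*(-404) = -379 + (284/3)*(-404) = -379 - 114736/3 = -115873/3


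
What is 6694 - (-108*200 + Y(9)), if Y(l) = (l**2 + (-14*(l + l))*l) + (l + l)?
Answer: 30463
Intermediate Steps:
Y(l) = -27*l**2 + 2*l (Y(l) = (l**2 + (-28*l)*l) + 2*l = (l**2 - 28*l**2) + 2*l = -27*l**2 + 2*l)
6694 - (-108*200 + Y(9)) = 6694 - (-108*200 + 9*(2 - 27*9)) = 6694 - (-21600 + 9*(2 - 243)) = 6694 - (-21600 + 9*(-241)) = 6694 - (-21600 - 2169) = 6694 - 1*(-23769) = 6694 + 23769 = 30463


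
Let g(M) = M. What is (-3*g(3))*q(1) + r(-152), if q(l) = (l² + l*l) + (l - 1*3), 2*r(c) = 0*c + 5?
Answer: 5/2 ≈ 2.5000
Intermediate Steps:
r(c) = 5/2 (r(c) = (0*c + 5)/2 = (0 + 5)/2 = (½)*5 = 5/2)
q(l) = -3 + l + 2*l² (q(l) = (l² + l²) + (l - 3) = 2*l² + (-3 + l) = -3 + l + 2*l²)
(-3*g(3))*q(1) + r(-152) = (-3*3)*(-3 + 1 + 2*1²) + 5/2 = -9*(-3 + 1 + 2*1) + 5/2 = -9*(-3 + 1 + 2) + 5/2 = -9*0 + 5/2 = 0 + 5/2 = 5/2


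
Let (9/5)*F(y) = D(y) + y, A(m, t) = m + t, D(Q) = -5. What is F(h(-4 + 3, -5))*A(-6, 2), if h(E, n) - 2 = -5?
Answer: 160/9 ≈ 17.778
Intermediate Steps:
h(E, n) = -3 (h(E, n) = 2 - 5 = -3)
F(y) = -25/9 + 5*y/9 (F(y) = 5*(-5 + y)/9 = -25/9 + 5*y/9)
F(h(-4 + 3, -5))*A(-6, 2) = (-25/9 + (5/9)*(-3))*(-6 + 2) = (-25/9 - 5/3)*(-4) = -40/9*(-4) = 160/9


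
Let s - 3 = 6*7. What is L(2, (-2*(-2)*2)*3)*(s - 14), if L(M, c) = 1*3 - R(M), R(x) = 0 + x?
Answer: 31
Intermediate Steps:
R(x) = x
L(M, c) = 3 - M (L(M, c) = 1*3 - M = 3 - M)
s = 45 (s = 3 + 6*7 = 3 + 42 = 45)
L(2, (-2*(-2)*2)*3)*(s - 14) = (3 - 1*2)*(45 - 14) = (3 - 2)*31 = 1*31 = 31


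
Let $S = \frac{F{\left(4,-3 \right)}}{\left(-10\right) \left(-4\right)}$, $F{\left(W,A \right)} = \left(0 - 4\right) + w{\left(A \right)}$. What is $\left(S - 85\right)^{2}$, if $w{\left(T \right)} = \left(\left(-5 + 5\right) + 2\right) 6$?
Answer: $\frac{179776}{25} \approx 7191.0$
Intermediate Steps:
$w{\left(T \right)} = 12$ ($w{\left(T \right)} = \left(0 + 2\right) 6 = 2 \cdot 6 = 12$)
$F{\left(W,A \right)} = 8$ ($F{\left(W,A \right)} = \left(0 - 4\right) + 12 = -4 + 12 = 8$)
$S = \frac{1}{5}$ ($S = \frac{8}{\left(-10\right) \left(-4\right)} = \frac{8}{40} = 8 \cdot \frac{1}{40} = \frac{1}{5} \approx 0.2$)
$\left(S - 85\right)^{2} = \left(\frac{1}{5} - 85\right)^{2} = \left(- \frac{424}{5}\right)^{2} = \frac{179776}{25}$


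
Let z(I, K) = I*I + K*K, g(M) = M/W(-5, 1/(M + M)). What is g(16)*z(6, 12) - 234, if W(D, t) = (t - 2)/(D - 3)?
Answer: 80282/7 ≈ 11469.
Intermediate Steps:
W(D, t) = (-2 + t)/(-3 + D)
g(M) = M/(1/4 - 1/(16*M)) (g(M) = M/(((-2 + 1/(M + M))/(-3 - 5))) = M/(((-2 + 1/(2*M))/(-8))) = M/((-(-2 + 1/(2*M))/8)) = M/(1/4 - 1/(16*M)))
z(I, K) = I**2 + K**2
g(16)*z(6, 12) - 234 = (16*16**2/(-1 + 4*16))*(6**2 + 12**2) - 234 = (16*256/(-1 + 64))*(36 + 144) - 234 = (16*256/63)*180 - 234 = (16*256*(1/63))*180 - 234 = (4096/63)*180 - 234 = 81920/7 - 234 = 80282/7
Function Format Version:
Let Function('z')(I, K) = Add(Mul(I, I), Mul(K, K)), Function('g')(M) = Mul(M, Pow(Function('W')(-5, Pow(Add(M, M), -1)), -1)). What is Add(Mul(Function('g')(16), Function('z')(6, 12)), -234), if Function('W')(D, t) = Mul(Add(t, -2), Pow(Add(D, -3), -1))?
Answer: Rational(80282, 7) ≈ 11469.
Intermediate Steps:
Function('W')(D, t) = Mul(Pow(Add(-3, D), -1), Add(-2, t)) (Function('W')(D, t) = Mul(Add(-2, t), Pow(Add(-3, D), -1)) = Mul(Pow(Add(-3, D), -1), Add(-2, t)))
Function('g')(M) = Mul(M, Pow(Add(Rational(1, 4), Mul(Rational(-1, 16), Pow(M, -1))), -1)) (Function('g')(M) = Mul(M, Pow(Mul(Pow(Add(-3, -5), -1), Add(-2, Pow(Add(M, M), -1))), -1)) = Mul(M, Pow(Mul(Pow(-8, -1), Add(-2, Pow(Mul(2, M), -1))), -1)) = Mul(M, Pow(Mul(Rational(-1, 8), Add(-2, Mul(Rational(1, 2), Pow(M, -1)))), -1)) = Mul(M, Pow(Add(Rational(1, 4), Mul(Rational(-1, 16), Pow(M, -1))), -1)))
Function('z')(I, K) = Add(Pow(I, 2), Pow(K, 2))
Add(Mul(Function('g')(16), Function('z')(6, 12)), -234) = Add(Mul(Mul(16, Pow(16, 2), Pow(Add(-1, Mul(4, 16)), -1)), Add(Pow(6, 2), Pow(12, 2))), -234) = Add(Mul(Mul(16, 256, Pow(Add(-1, 64), -1)), Add(36, 144)), -234) = Add(Mul(Mul(16, 256, Pow(63, -1)), 180), -234) = Add(Mul(Mul(16, 256, Rational(1, 63)), 180), -234) = Add(Mul(Rational(4096, 63), 180), -234) = Add(Rational(81920, 7), -234) = Rational(80282, 7)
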